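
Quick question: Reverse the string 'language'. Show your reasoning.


Reverse 'language' character by character: 'egaugnal'.

egaugnal


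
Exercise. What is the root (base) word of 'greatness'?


Remove suffix '-ness' from 'greatness' to get root 'great'.

great


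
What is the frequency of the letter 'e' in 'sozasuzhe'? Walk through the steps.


Letter 'e' in 'sozasuzhe': found at position(s) 9 = 1 occurrence(s).

1


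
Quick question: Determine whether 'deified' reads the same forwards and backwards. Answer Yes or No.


Forward: 'deified'
Reversed: 'deified'
They are identical.

Yes


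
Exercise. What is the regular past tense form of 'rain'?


Apply rule: Add -ed. 'rain' becomes 'rained'.

rained


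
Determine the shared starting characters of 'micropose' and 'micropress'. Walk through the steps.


Compare from the start: 6 characters match: 'microp'. Mismatch at position 7: 'o' vs 'r'.

microp


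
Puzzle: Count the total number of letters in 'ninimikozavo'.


Spell out 'ninimikozavo' and number each letter: n(1), i(2), n(3), i(4), m(5), i(6), k(7), o(8), z(9), a(10), v(11), o(12). Total: 12 letters.

12


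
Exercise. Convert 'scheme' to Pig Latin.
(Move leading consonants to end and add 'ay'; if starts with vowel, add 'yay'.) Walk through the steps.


'scheme': move consonant cluster 'sch' to end and add 'ay': 'emeschay'.

emeschay


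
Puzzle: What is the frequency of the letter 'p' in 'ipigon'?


Letter 'p' in 'ipigon': found at position(s) 2 = 1 occurrence(s).

1


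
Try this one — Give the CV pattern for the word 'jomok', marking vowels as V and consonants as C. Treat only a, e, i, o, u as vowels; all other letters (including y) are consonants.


Letter mapping: j = C, o = V, m = C, o = V, k = C.

CVCVC


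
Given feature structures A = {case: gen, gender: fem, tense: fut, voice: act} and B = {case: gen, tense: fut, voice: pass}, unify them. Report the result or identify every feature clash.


Compare features:
case: A=gen vs B=gen -> unified: gen
gender: A=fem vs B=_ -> unified: fem
tense: A=fut vs B=fut -> unified: fut
voice: A=act vs B=pass -> CLASH
Clash detected on feature 'voice' (act vs pass); unification fails.

CLASH on 'voice' (act vs pass)


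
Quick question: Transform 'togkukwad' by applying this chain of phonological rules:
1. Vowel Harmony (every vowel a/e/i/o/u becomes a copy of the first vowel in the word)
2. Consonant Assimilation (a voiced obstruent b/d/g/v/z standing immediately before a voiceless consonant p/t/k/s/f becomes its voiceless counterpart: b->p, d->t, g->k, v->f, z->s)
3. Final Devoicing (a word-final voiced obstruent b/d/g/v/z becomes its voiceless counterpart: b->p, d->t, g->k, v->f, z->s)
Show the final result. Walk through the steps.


Starting form: 'togkukwad'
Rule 1: Vowel Harmony: all vowels become 'o' (matching first vowel). 'togkukwad' -> 'togkokwod'
Rule 2: Consonant Assimilation: voiced obstruent before voiceless consonant becomes voiceless ('gk' -> 'kk'). 'togkokwod' -> 'tokkokwod'
Rule 3: Final Devoicing: word-final voiced obstruent 'd' becomes voiceless 't'. 'tokkokwod' -> 'tokkokwot'
Final form: 'tokkokwot'

tokkokwot


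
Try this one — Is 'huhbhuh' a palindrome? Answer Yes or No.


Forward: 'huhbhuh'
Reversed: 'huhbhuh'
They are identical.

Yes


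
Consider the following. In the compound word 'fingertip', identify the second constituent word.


Split 'fingertip' into 'finger' + 'tip'. The second part is 'tip'.

tip


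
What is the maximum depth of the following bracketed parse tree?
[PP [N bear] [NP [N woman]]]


Count bracket nesting levels:
'[' at pos 0: depth = 1
'[' at pos 4: depth = 2
'[' at pos 13: depth = 2
'[' at pos 17: depth = 3
Maximum depth reached: 3

3


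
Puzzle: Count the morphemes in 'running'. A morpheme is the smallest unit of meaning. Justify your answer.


Decomposition: run (root) + -ing (suffix) = 2 morpheme(s)

2 morphemes


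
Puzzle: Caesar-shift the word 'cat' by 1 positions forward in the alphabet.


Shift each letter by 1: c -> d, a -> b, t -> u. Result: 'dbu'.

dbu


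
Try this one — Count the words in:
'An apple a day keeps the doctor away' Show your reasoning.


Split into words: An | apple | a | day | keeps | the | doctor | away = 8 words.

8


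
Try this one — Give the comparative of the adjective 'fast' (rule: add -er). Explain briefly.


Apply comparative formation (add -er): 'fast' -> 'faster'.

faster


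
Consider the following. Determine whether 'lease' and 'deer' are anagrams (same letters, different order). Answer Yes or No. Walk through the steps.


Sorted letters of 'lease': 'aeels'
Sorted letters of 'deer': 'deer'
They do not match.

No


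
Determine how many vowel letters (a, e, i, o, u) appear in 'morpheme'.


Vowels in 'morpheme': o, e, e = 3 vowels.

3


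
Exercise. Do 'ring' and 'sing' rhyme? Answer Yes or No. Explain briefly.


Rime (stressed vowel + following sounds) of 'ring': -ing = /ɪŋ/
Rime of 'sing': -ing = /ɪŋ/
/ɪŋ/ and /ɪŋ/ are the same ending sound, so the words rhyme.

Yes


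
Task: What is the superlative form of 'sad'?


Apply superlative formation (double final consonant, add -est): 'sad' -> 'saddest'.

saddest


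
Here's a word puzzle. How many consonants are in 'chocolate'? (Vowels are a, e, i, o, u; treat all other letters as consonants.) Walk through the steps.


Consonants in 'chocolate': c, h, c, l, t = 5 consonants.

5


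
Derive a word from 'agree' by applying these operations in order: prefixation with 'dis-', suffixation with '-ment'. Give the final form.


Step 1: Add prefix 'dis-' to 'agree' = 'disagree'
Step 2: Add suffix '-ment' to 'disagree' = 'disagreement'

disagreement


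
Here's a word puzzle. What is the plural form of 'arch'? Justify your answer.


Apply rule: Add -es (sibilant/fricative ending). 'arch' becomes 'arches'.

arches


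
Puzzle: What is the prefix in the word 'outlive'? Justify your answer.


The word 'outlive' = 'out' (prefix) + 'live' (root). The prefix is 'out'.

out


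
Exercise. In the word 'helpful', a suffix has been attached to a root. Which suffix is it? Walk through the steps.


The word 'helpful' = 'help' (root) + '-ful' (suffix). The suffix is '-ful'.

ful


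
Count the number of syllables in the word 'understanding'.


Break 'understanding' into syllables: un-der-stand-ing -> un | der | stand | ing = 4 syllables

4 syllables


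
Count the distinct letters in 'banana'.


Unique letters in 'banana': {a, b, n} = 3 distinct letters.

3


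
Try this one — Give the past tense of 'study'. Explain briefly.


Apply rule: Change -y to -ied. 'study' becomes 'studied'.

studied


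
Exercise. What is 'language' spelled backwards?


Reverse 'language' character by character: 'egaugnal'.

egaugnal


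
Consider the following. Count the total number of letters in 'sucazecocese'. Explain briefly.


Spell out 'sucazecocese' and number each letter: s(1), u(2), c(3), a(4), z(5), e(6), c(7), o(8), c(9), e(10), s(11), e(12). Total: 12 letters.

12


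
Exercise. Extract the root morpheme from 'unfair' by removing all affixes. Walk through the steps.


Remove prefix 'un' from 'unfair' to get root 'fair'.

fair


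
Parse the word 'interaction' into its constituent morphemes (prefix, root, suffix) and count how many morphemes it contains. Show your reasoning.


Step 1: Identify prefix: 'inter' (meaning: between)
Step 2: Identify root: 'act'
Step 3: Identify suffix(es): 'ion'
Decomposition: inter- (prefix: between) + act (root) + -ion (suffix: act of)
Total morphemes: 3

3 morphemes (inter- (prefix: between) + act (root) + -ion (suffix: act of))


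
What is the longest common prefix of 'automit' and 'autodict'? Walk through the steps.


Compare from the start: 4 characters match: 'auto'. Mismatch at position 5: 'm' vs 'd'.

auto


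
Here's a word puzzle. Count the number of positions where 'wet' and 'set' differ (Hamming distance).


Alignment:
Position 1: 'w' vs 's' = DIFFER
Position 2: 'e' vs 'e' = match
Position 3: 't' vs 't' = match
Total differences: 1

1


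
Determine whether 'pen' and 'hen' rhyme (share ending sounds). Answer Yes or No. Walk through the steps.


Rime (stressed vowel + following sounds) of 'pen': -en = /ɛn/
Rime of 'hen': -en = /ɛn/
/ɛn/ and /ɛn/ are the same ending sound, so the words rhyme.

Yes


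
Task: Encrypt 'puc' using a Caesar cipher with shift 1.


Shift each letter by 1: p -> q, u -> v, c -> d. Result: 'qvd'.

qvd


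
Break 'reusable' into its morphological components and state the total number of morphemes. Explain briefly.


Step 1: Identify prefix: 're' (meaning: again)
Step 2: Identify root: 'use'
Step 3: Identify suffix(es): 'able'
Decomposition: re- (prefix: again) + use (root) + -able (suffix: capable of)
Total morphemes: 3

3 morphemes (re- (prefix: again) + use (root) + -able (suffix: capable of))


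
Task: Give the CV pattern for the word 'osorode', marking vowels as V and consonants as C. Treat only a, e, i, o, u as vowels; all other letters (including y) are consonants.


Letter mapping: o = V, s = C, o = V, r = C, o = V, d = C, e = V.

VCVCVCV


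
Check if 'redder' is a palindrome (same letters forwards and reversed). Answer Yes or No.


Forward: 'redder'
Reversed: 'redder'
They are identical.

Yes


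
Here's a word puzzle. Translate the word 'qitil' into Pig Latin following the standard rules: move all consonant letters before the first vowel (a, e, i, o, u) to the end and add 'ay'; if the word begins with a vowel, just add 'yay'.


'qitil': move consonant cluster 'q' to end and add 'ay': 'itilqay'.

itilqay


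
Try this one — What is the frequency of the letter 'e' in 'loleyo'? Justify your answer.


Letter 'e' in 'loleyo': found at position(s) 4 = 1 occurrence(s).

1


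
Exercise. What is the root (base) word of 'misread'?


Remove prefix 'mis' from 'misread' to get root 'read'.

read


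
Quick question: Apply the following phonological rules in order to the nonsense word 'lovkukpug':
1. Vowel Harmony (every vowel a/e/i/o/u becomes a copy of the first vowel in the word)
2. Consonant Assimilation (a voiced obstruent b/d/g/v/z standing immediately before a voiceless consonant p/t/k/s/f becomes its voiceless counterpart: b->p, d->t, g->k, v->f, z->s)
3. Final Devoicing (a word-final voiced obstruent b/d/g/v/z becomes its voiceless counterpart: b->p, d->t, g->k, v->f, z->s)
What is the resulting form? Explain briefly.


Starting form: 'lovkukpug'
Rule 1: Vowel Harmony: all vowels become 'o' (matching first vowel). 'lovkukpug' -> 'lovkokpog'
Rule 2: Consonant Assimilation: voiced obstruent before voiceless consonant becomes voiceless ('vk' -> 'fk'). 'lovkokpog' -> 'lofkokpog'
Rule 3: Final Devoicing: word-final voiced obstruent 'g' becomes voiceless 'k'. 'lofkokpog' -> 'lofkokpok'
Final form: 'lofkokpok'

lofkokpok


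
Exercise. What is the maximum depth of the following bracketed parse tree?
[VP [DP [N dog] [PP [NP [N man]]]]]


Count bracket nesting levels:
'[' at pos 0: depth = 1
'[' at pos 4: depth = 2
'[' at pos 8: depth = 3
'[' at pos 16: depth = 3
'[' at pos 20: depth = 4
'[' at pos 24: depth = 5
Maximum depth reached: 5

5


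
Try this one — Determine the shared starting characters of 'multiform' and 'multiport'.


Compare from the start: 5 characters match: 'multi'. Mismatch at position 6: 'f' vs 'p'.

multi


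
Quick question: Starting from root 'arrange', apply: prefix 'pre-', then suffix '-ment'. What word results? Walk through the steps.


Step 1: Add prefix 'pre-' to 'arrange' = 'prearrange'
Step 2: Add suffix '-ment' to 'prearrange' = 'prearrangement'

prearrangement


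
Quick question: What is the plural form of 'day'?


Apply rule: Add -s. 'day' becomes 'days'.

days


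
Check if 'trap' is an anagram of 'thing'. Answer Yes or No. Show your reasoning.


Sorted letters of 'trap': 'aprt'
Sorted letters of 'thing': 'ghint'
They do not match.

No


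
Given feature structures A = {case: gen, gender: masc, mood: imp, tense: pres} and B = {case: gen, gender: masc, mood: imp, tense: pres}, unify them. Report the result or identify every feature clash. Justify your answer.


Compare features:
case: A=gen vs B=gen -> unified: gen
gender: A=masc vs B=masc -> unified: masc
mood: A=imp vs B=imp -> unified: imp
tense: A=pres vs B=pres -> unified: pres
No clashes found.

Unified: {case: gen, gender: masc, mood: imp, tense: pres}


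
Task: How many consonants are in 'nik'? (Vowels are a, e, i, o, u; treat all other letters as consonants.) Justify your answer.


Consonants in 'nik': n, k = 2 consonants.

2


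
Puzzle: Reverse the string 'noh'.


Reverse 'noh' character by character: 'hon'.

hon


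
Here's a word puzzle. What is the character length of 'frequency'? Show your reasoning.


Spell out 'frequency' and number each letter: f(1), r(2), e(3), q(4), u(5), e(6), n(7), c(8), y(9). Total: 9 letters.

9


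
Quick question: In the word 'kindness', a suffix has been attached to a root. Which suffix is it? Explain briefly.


The word 'kindness' = 'kind' (root) + '-ness' (suffix). The suffix is '-ness'.

ness


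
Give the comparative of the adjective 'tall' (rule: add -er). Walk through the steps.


Apply comparative formation (add -er): 'tall' -> 'taller'.

taller


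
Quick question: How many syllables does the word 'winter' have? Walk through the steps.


Break 'winter' into syllables: win-ter -> win | ter = 2 syllables

2 syllables


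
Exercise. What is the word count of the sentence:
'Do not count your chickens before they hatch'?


Split into words: Do | not | count | your | chickens | before | they | hatch = 8 words.

8


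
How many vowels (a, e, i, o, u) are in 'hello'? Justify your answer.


Vowels in 'hello': e, o = 2 vowels.

2


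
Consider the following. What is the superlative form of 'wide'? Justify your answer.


Apply superlative formation (ends in e: add -st): 'wide' -> 'widest'.

widest


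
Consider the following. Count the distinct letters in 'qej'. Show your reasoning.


Unique letters in 'qej': {e, j, q} = 3 distinct letters.

3


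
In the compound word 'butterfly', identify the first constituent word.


Split 'butterfly' into 'butter' + 'fly'. The first part is 'butter'.

butter


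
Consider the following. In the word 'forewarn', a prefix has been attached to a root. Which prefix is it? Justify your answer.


The word 'forewarn' = 'fore' (prefix) + 'warn' (root). The prefix is 'fore'.

fore


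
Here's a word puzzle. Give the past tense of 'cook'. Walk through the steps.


Apply rule: Add -ed. 'cook' becomes 'cooked'.

cooked


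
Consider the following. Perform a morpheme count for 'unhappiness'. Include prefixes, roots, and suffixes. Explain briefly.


Decomposition: un- (prefix) + happy (root) + -ness (suffix) = 3 morpheme(s)

3 morphemes


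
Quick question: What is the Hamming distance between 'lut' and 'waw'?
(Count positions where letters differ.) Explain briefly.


Alignment:
Position 1: 'l' vs 'w' = DIFFER
Position 2: 'u' vs 'a' = DIFFER
Position 3: 't' vs 'w' = DIFFER
Total differences: 3

3


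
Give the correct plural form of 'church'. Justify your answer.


Apply rule: Add -es (sibilant/fricative ending). 'church' becomes 'churches'.

churches


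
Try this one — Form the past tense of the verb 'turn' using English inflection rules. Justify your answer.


Apply rule: Add -ed. 'turn' becomes 'turned'.

turned


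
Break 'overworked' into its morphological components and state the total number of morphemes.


Step 1: Identify prefix: 'over' (meaning: excessively)
Step 2: Identify root: 'work'
Step 3: Identify suffix(es): 'ed'
Decomposition: over- (prefix: excessively) + work (root) + -ed (suffix: past)
Total morphemes: 3

3 morphemes (over- (prefix: excessively) + work (root) + -ed (suffix: past))


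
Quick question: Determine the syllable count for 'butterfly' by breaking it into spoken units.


Break 'butterfly' into syllables: but-ter-fly -> but | ter | fly = 3 syllables

3 syllables


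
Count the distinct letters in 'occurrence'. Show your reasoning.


Unique letters in 'occurrence': {c, e, n, o, r, u} = 6 distinct letters.

6


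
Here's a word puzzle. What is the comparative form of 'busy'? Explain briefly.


Apply comparative formation (consonant + y: change y to i, add -er): 'busy' -> 'busier'.

busier


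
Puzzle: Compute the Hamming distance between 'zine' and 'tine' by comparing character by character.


Alignment:
Position 1: 'z' vs 't' = DIFFER
Position 2: 'i' vs 'i' = match
Position 3: 'n' vs 'n' = match
Position 4: 'e' vs 'e' = match
Total differences: 1

1


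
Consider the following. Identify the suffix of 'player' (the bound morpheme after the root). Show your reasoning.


The word 'player' = 'play' (root) + '-er' (suffix). The suffix is '-er'.

er


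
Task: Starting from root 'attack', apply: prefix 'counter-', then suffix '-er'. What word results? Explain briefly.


Step 1: Add prefix 'counter-' to 'attack' = 'counterattack'
Step 2: Add suffix '-er' to 'counterattack' = 'counterattacker'

counterattacker


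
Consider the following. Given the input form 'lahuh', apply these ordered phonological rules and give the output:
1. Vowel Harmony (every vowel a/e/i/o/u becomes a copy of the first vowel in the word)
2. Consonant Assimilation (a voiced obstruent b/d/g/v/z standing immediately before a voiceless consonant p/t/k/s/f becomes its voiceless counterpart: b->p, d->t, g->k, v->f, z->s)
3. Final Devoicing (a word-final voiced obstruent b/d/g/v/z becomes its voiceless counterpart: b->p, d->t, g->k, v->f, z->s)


Starting form: 'lahuh'
Rule 1: Vowel Harmony: all vowels become 'a' (matching first vowel). 'lahuh' -> 'lahah'
Rule 2: Consonant Assimilation: no voiced obstruent (b/d/g/v/z) stands immediately before a voiceless consonant (p/t/k/s/f). No change.
Rule 3: Final Devoicing: final consonant 'h' is not one of the voiced obstruents b/d/g/v/z. No change.
Final form: 'lahah'

lahah


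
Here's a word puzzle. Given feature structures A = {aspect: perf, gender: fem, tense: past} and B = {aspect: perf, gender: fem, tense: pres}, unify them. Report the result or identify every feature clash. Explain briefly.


Compare features:
aspect: A=perf vs B=perf -> unified: perf
gender: A=fem vs B=fem -> unified: fem
tense: A=past vs B=pres -> CLASH
Clash detected on feature 'tense' (past vs pres); unification fails.

CLASH on 'tense' (past vs pres)


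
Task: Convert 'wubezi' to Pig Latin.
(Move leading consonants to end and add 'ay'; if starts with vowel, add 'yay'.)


'wubezi': move consonant cluster 'w' to end and add 'ay': 'ubeziway'.

ubeziway


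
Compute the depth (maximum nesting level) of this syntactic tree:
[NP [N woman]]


Count bracket nesting levels:
'[' at pos 0: depth = 1
'[' at pos 4: depth = 2
Maximum depth reached: 2

2


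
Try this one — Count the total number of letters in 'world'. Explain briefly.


Spell out 'world' and number each letter: w(1), o(2), r(3), l(4), d(5). Total: 5 letters.

5


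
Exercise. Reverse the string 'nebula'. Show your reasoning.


Reverse 'nebula' character by character: 'aluben'.

aluben


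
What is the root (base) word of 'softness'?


Remove suffix '-ness' from 'softness' to get root 'soft'.

soft


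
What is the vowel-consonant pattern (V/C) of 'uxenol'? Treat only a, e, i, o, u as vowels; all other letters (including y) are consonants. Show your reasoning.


Letter mapping: u = V, x = C, e = V, n = C, o = V, l = C.

VCVCVC


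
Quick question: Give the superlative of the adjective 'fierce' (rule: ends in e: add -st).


Apply superlative formation (ends in e: add -st): 'fierce' -> 'fiercest'.

fiercest


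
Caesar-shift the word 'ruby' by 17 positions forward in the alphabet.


Shift each letter by 17: r -> i, u -> l, b -> s, y -> p. Result: 'ilsp'.

ilsp


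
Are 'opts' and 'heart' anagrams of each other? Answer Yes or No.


Sorted letters of 'opts': 'opst'
Sorted letters of 'heart': 'aehrt'
They do not match.

No


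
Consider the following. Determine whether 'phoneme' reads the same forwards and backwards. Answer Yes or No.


Forward: 'phoneme'
Reversed: 'emenohp'
They differ.

No


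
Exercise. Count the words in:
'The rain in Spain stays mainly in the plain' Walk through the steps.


Split into words: The | rain | in | Spain | stays | mainly | in | the | plain = 9 words.

9


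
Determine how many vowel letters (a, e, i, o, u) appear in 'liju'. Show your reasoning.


Vowels in 'liju': i, u = 2 vowels.

2


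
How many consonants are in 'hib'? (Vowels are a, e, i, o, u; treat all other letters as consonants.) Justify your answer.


Consonants in 'hib': h, b = 2 consonants.

2


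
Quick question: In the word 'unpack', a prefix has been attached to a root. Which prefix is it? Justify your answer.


The word 'unpack' = 'un' (prefix) + 'pack' (root). The prefix is 'un'.

un


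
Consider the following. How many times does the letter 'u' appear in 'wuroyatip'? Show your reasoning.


Letter 'u' in 'wuroyatip': found at position(s) 2 = 1 occurrence(s).

1


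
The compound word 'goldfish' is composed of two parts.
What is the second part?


Split 'goldfish' into 'gold' + 'fish'. The second part is 'fish'.

fish


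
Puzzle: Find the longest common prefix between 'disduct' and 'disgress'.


Compare from the start: 3 characters match: 'dis'. Mismatch at position 4: 'd' vs 'g'.

dis


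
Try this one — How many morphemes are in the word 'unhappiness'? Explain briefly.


Decomposition: un- (prefix) + happy (root) + -ness (suffix) = 3 morpheme(s)

3 morphemes


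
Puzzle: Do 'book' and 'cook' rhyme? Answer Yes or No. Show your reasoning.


Rime (stressed vowel + following sounds) of 'book': -ook = /ʊk/
Rime of 'cook': -ook = /ʊk/
/ʊk/ and /ʊk/ are the same ending sound, so the words rhyme.

Yes


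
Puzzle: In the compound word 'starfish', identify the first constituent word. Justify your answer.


Split 'starfish' into 'star' + 'fish'. The first part is 'star'.

star


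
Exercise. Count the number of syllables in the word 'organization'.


Break 'organization' into syllables: or-gan-i-za-tion -> or | gan | i | za | tion = 5 syllables

5 syllables


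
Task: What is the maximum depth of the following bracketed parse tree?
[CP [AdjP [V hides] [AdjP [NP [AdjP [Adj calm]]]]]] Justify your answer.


Count bracket nesting levels:
'[' at pos 0: depth = 1
'[' at pos 4: depth = 2
'[' at pos 10: depth = 3
'[' at pos 20: depth = 3
'[' at pos 26: depth = 4
'[' at pos 30: depth = 5
'[' at pos 36: depth = 6
Maximum depth reached: 6

6


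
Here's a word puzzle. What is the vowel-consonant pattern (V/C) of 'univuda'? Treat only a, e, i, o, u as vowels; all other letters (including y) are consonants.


Letter mapping: u = V, n = C, i = V, v = C, u = V, d = C, a = V.

VCVCVCV


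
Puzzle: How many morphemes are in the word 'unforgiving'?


Decomposition: un- (prefix) + forgive (root) + -ing (suffix) = 3 morpheme(s)

3 morphemes


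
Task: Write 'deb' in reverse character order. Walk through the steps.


Reverse 'deb' character by character: 'bed'.

bed


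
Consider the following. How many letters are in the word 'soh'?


Spell out 'soh' and number each letter: s(1), o(2), h(3). Total: 3 letters.

3


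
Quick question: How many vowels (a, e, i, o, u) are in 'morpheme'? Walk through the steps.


Vowels in 'morpheme': o, e, e = 3 vowels.

3


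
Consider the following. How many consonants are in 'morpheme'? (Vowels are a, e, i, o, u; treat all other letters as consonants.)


Consonants in 'morpheme': m, r, p, h, m = 5 consonants.

5


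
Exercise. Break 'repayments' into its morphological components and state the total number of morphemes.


Step 1: Identify prefix: 're' (meaning: again)
Step 2: Identify root: 'pay'
Step 3: Identify suffix(es): 'ment, s'
Decomposition: re- (prefix: again) + pay (root) + -ment (suffix: action/result) + -s (plural)
Total morphemes: 4

4 morphemes (re- (prefix: again) + pay (root) + -ment (suffix: action/result) + -s (plural))


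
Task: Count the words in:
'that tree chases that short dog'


Split into words: that | tree | chases | that | short | dog = 6 words.

6


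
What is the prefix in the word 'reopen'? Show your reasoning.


The word 'reopen' = 're' (prefix) + 'open' (root). The prefix is 're'.

re


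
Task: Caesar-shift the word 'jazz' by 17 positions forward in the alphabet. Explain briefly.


Shift each letter by 17: j -> a, a -> r, z -> q, z -> q. Result: 'arqq'.

arqq


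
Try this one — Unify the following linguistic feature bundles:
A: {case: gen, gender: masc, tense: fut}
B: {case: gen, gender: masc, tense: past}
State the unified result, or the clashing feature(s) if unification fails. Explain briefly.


Compare features:
case: A=gen vs B=gen -> unified: gen
gender: A=masc vs B=masc -> unified: masc
tense: A=fut vs B=past -> CLASH
Clash detected on feature 'tense' (fut vs past); unification fails.

CLASH on 'tense' (fut vs past)


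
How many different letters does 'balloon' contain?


Unique letters in 'balloon': {a, b, l, n, o} = 5 distinct letters.

5


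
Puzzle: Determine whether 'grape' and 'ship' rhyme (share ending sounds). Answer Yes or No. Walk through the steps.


Rime (stressed vowel + following sounds) of 'grape': -ape = /eɪp/
Rime of 'ship': -ip = /ɪp/
/eɪp/ and /ɪp/ are different ending sounds, so the words do not rhyme.

No


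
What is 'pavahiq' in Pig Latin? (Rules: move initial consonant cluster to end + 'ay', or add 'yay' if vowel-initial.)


'pavahiq': move consonant cluster 'p' to end and add 'ay': 'avahiqpay'.

avahiqpay


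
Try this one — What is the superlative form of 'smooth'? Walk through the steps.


Apply superlative formation (add -est): 'smooth' -> 'smoothest'.

smoothest


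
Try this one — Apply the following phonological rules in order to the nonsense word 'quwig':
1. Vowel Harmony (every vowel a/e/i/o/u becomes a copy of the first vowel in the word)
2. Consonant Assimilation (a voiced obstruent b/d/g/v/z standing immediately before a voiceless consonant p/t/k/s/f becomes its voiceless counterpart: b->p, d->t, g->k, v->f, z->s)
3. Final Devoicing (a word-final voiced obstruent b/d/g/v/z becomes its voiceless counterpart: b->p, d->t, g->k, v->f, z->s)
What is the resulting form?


Starting form: 'quwig'
Rule 1: Vowel Harmony: all vowels become 'u' (matching first vowel). 'quwig' -> 'quwug'
Rule 2: Consonant Assimilation: no voiced obstruent (b/d/g/v/z) stands immediately before a voiceless consonant (p/t/k/s/f). No change.
Rule 3: Final Devoicing: word-final voiced obstruent 'g' becomes voiceless 'k'. 'quwug' -> 'quwuk'
Final form: 'quwuk'

quwuk


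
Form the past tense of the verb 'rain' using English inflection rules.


Apply rule: Add -ed. 'rain' becomes 'rained'.

rained


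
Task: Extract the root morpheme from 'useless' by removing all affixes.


Remove suffix '-less' from 'useless' to get root 'use'.

use


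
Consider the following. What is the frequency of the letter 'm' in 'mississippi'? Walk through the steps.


Letter 'm' in 'mississippi': found at position(s) 1 = 1 occurrence(s).

1


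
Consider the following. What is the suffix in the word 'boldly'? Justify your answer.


The word 'boldly' = 'bold' (root) + '-ly' (suffix). The suffix is '-ly'.

ly


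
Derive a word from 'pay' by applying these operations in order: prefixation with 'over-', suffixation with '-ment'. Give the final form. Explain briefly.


Step 1: Add prefix 'over-' to 'pay' = 'overpay'
Step 2: Add suffix '-ment' to 'overpay' = 'overpayment'

overpayment


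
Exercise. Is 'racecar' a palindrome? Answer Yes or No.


Forward: 'racecar'
Reversed: 'racecar'
They are identical.

Yes


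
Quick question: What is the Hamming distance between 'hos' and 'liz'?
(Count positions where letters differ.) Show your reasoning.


Alignment:
Position 1: 'h' vs 'l' = DIFFER
Position 2: 'o' vs 'i' = DIFFER
Position 3: 's' vs 'z' = DIFFER
Total differences: 3

3


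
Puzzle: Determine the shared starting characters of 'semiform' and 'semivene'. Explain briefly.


Compare from the start: 4 characters match: 'semi'. Mismatch at position 5: 'f' vs 'v'.

semi


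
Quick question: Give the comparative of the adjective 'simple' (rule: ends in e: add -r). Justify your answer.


Apply comparative formation (ends in e: add -r): 'simple' -> 'simpler'.

simpler


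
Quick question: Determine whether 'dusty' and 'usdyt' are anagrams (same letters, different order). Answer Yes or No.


Sorted letters of 'dusty': 'dstuy'
Sorted letters of 'usdyt': 'dstuy'
They match.

Yes


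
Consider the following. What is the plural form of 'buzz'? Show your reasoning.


Apply rule: Add -es (sibilant/fricative ending). 'buzz' becomes 'buzzes'.

buzzes


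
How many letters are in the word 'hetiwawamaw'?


Spell out 'hetiwawamaw' and number each letter: h(1), e(2), t(3), i(4), w(5), a(6), w(7), a(8), m(9), a(10), w(11). Total: 11 letters.

11


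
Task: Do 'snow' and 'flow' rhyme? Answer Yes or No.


Rime (stressed vowel + following sounds) of 'snow': -ow = /oʊ/
Rime of 'flow': -ow = /oʊ/
/oʊ/ and /oʊ/ are the same ending sound, so the words rhyme.

Yes


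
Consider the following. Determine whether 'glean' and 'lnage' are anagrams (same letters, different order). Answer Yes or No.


Sorted letters of 'glean': 'aegln'
Sorted letters of 'lnage': 'aegln'
They match.

Yes


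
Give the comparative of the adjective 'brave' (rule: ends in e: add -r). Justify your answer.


Apply comparative formation (ends in e: add -r): 'brave' -> 'braver'.

braver


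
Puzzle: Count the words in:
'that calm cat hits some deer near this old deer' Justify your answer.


Split into words: that | calm | cat | hits | some | deer | near | this | old | deer = 10 words.

10


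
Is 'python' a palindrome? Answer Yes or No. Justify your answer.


Forward: 'python'
Reversed: 'nohtyp'
They differ.

No


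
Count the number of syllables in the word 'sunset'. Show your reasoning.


Break 'sunset' into syllables: sun-set -> sun | set = 2 syllables

2 syllables


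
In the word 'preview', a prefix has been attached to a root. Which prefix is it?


The word 'preview' = 'pre' (prefix) + 'view' (root). The prefix is 'pre'.

pre


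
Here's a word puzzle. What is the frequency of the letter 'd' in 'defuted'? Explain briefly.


Letter 'd' in 'defuted': found at position(s) 1, 7 = 2 occurrence(s).

2


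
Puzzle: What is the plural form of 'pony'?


Apply rule: Change -y to -ies (consonant + y). 'pony' becomes 'ponies'.

ponies


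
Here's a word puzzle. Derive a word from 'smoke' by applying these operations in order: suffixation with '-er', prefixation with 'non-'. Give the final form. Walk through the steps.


Step 1: Add suffix '-er' to 'smoke' = 'smoker'
Step 2: Add prefix 'non-' to 'smoker' = 'nonsmoker'

nonsmoker


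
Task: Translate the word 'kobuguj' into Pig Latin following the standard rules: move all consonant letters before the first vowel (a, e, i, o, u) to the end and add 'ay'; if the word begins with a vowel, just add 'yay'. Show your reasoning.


'kobuguj': move consonant cluster 'k' to end and add 'ay': 'obugujkay'.

obugujkay


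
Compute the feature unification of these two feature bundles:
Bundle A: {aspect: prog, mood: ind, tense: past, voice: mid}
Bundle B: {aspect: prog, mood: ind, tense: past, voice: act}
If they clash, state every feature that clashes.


Compare features:
aspect: A=prog vs B=prog -> unified: prog
mood: A=ind vs B=ind -> unified: ind
tense: A=past vs B=past -> unified: past
voice: A=mid vs B=act -> CLASH
Clash detected on feature 'voice' (mid vs act); unification fails.

CLASH on 'voice' (mid vs act)


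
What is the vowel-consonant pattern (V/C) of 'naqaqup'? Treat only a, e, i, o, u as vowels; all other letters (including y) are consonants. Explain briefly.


Letter mapping: n = C, a = V, q = C, a = V, q = C, u = V, p = C.

CVCVCVC


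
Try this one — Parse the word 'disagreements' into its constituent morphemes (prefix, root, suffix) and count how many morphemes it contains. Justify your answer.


Step 1: Identify prefix: 'dis' (meaning: not/apart)
Step 2: Identify root: 'agree'
Step 3: Identify suffix(es): 'ment, s'
Decomposition: dis- (prefix: not/apart) + agree (root) + -ment (suffix: action/result) + -s (plural)
Total morphemes: 4

4 morphemes (dis- (prefix: not/apart) + agree (root) + -ment (suffix: action/result) + -s (plural))


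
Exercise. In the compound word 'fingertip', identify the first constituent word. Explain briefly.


Split 'fingertip' into 'finger' + 'tip'. The first part is 'finger'.

finger


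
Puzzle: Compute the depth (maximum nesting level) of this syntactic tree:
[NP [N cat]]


Count bracket nesting levels:
'[' at pos 0: depth = 1
'[' at pos 4: depth = 2
Maximum depth reached: 2

2


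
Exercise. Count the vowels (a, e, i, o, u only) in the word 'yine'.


Vowels in 'yine': i, e = 2 vowels.

2


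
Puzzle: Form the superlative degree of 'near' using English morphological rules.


Apply superlative formation (add -est): 'near' -> 'nearest'.

nearest


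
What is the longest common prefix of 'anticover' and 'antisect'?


Compare from the start: 4 characters match: 'anti'. Mismatch at position 5: 'c' vs 's'.

anti


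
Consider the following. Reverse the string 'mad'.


Reverse 'mad' character by character: 'dam'.

dam


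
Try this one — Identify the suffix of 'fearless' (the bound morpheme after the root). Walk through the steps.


The word 'fearless' = 'fear' (root) + '-less' (suffix). The suffix is '-less'.

less


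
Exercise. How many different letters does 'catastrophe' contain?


Unique letters in 'catastrophe': {a, c, e, h, o, p, r, s, t} = 9 distinct letters.

9


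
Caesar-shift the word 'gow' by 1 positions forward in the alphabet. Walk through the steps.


Shift each letter by 1: g -> h, o -> p, w -> x. Result: 'hpx'.

hpx


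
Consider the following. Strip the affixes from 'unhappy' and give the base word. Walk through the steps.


Remove prefix 'un' from 'unhappy' to get root 'happy'.

happy


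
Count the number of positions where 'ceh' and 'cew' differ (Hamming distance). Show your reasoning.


Alignment:
Position 1: 'c' vs 'c' = match
Position 2: 'e' vs 'e' = match
Position 3: 'h' vs 'w' = DIFFER
Total differences: 1

1


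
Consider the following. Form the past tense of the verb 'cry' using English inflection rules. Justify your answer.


Apply rule: Change -y to -ied. 'cry' becomes 'cried'.

cried


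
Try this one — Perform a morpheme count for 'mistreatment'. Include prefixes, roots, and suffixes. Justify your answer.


Decomposition: mis- (prefix) + treat (root) + -ment (suffix) = 3 morpheme(s)

3 morphemes


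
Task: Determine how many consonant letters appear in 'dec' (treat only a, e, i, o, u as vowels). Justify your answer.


Consonants in 'dec': d, c = 2 consonants.

2


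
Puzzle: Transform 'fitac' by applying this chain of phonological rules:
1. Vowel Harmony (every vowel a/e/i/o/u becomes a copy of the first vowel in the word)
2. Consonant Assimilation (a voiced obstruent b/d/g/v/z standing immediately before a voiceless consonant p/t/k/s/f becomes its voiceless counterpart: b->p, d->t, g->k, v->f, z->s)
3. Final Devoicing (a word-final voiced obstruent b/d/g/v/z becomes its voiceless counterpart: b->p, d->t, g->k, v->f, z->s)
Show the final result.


Starting form: 'fitac'
Rule 1: Vowel Harmony: all vowels become 'i' (matching first vowel). 'fitac' -> 'fitic'
Rule 2: Consonant Assimilation: no voiced obstruent (b/d/g/v/z) stands immediately before a voiceless consonant (p/t/k/s/f). No change.
Rule 3: Final Devoicing: final consonant 'c' is not one of the voiced obstruents b/d/g/v/z. No change.
Final form: 'fitic'

fitic


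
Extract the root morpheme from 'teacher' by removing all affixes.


Remove suffix '-er' from 'teacher' to get root 'teach'.

teach


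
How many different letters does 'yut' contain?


Unique letters in 'yut': {t, u, y} = 3 distinct letters.

3


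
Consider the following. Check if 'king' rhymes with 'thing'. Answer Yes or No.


Rime (stressed vowel + following sounds) of 'king': -ing = /ɪŋ/
Rime of 'thing': -ing = /ɪŋ/
/ɪŋ/ and /ɪŋ/ are the same ending sound, so the words rhyme.

Yes


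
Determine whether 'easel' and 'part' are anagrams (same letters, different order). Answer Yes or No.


Sorted letters of 'easel': 'aeels'
Sorted letters of 'part': 'aprt'
They do not match.

No


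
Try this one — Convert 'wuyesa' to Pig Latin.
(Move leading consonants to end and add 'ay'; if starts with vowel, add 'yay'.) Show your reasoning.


'wuyesa': move consonant cluster 'w' to end and add 'ay': 'uyesaway'.

uyesaway


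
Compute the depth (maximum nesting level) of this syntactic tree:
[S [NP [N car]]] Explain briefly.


Count bracket nesting levels:
'[' at pos 0: depth = 1
'[' at pos 3: depth = 2
'[' at pos 7: depth = 3
Maximum depth reached: 3

3


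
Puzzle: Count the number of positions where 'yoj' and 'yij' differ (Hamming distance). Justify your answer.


Alignment:
Position 1: 'y' vs 'y' = match
Position 2: 'o' vs 'i' = DIFFER
Position 3: 'j' vs 'j' = match
Total differences: 1

1


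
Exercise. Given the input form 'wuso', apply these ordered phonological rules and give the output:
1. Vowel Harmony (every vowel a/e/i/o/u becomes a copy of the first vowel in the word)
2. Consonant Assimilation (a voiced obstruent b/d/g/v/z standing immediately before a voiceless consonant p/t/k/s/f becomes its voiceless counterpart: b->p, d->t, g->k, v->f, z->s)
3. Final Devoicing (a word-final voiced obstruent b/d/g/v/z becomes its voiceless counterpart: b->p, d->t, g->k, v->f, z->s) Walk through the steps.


Starting form: 'wuso'
Rule 1: Vowel Harmony: all vowels become 'u' (matching first vowel). 'wuso' -> 'wusu'
Rule 2: Consonant Assimilation: no voiced obstruent (b/d/g/v/z) stands immediately before a voiceless consonant (p/t/k/s/f). No change.
Rule 3: Final Devoicing: the word ends in the vowel 'u', not a consonant. No change.
Final form: 'wusu'

wusu


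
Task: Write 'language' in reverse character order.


Reverse 'language' character by character: 'egaugnal'.

egaugnal


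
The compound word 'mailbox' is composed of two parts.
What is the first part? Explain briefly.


Split 'mailbox' into 'mail' + 'box'. The first part is 'mail'.

mail


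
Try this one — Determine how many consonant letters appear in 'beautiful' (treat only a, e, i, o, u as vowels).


Consonants in 'beautiful': b, t, f, l = 4 consonants.

4


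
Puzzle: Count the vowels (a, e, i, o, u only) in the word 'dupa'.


Vowels in 'dupa': u, a = 2 vowels.

2


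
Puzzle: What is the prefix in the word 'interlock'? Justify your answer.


The word 'interlock' = 'inter' (prefix) + 'lock' (root). The prefix is 'inter'.

inter


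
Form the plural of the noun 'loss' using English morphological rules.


Apply rule: Add -es (sibilant/fricative ending). 'loss' becomes 'losses'.

losses
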